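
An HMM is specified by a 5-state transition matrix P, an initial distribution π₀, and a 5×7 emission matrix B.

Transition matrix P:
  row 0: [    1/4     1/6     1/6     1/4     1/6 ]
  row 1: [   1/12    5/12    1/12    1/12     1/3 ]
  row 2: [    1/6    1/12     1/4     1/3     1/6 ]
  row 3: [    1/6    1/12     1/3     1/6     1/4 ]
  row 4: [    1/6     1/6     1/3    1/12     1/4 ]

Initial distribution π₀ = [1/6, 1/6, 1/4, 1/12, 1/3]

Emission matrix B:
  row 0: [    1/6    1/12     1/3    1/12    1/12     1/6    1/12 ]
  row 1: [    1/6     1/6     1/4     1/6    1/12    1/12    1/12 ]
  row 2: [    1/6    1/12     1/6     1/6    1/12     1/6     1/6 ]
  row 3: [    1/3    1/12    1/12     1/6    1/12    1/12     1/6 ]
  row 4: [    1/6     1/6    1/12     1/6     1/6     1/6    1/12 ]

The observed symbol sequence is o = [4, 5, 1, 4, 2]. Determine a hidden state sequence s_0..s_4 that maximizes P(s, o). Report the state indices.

t=0: δ = [1.389e-02, 1.389e-02, 2.083e-02, 6.944e-03, 5.556e-02]  (obs o_0=4)
t=1: δ = [1.543e-03, 7.716e-04, 3.086e-03, 5.787e-04, 2.315e-03]  ψ = [4, 4, 4, 2, 4]  (obs o_1=5)
t=2: δ = [4.287e-05, 6.430e-05, 6.430e-05, 8.573e-05, 9.645e-05]  ψ = [2, 4, 2, 2, 4]  (obs o_2=1)
t=3: δ = [1.340e-06, 2.233e-06, 2.679e-06, 1.786e-06, 4.019e-06]  ψ = [4, 1, 4, 2, 4]  (obs o_3=4)
t=4: δ = [2.233e-07, 2.326e-07, 2.233e-07, 7.442e-08, 8.372e-08]  ψ = [4, 1, 4, 2, 4]  (obs o_4=2)
backtrack: best end state = 1; path = [4, 4, 1, 1, 1]

path = [4, 4, 1, 1, 1]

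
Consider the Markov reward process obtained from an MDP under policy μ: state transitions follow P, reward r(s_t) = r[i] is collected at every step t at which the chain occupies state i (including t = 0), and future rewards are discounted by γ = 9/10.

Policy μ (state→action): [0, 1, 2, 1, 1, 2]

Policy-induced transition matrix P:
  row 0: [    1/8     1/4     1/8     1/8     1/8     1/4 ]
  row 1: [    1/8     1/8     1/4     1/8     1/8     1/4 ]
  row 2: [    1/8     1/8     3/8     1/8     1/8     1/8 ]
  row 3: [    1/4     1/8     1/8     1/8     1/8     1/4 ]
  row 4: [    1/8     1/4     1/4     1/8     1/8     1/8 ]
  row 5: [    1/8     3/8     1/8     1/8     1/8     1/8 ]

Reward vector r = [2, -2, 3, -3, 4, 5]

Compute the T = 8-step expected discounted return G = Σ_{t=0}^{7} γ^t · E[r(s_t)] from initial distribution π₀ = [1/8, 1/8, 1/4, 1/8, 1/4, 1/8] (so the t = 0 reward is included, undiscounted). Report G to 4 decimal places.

G = 9.4189

t=0: π = [0.1250, 0.1250, 0.2500, 0.1250, 0.2500, 0.1250], E[r] = 2.0000, γ^t·E[r] = 2.000000, running G = 2.000000
t=1: π = [0.1406, 0.2031, 0.2344, 0.1250, 0.1250, 0.1719], E[r] = 1.5625, γ^t·E[r] = 1.406250, running G = 3.406250
t=2: π = [0.1406, 0.2012, 0.2246, 0.1250, 0.1250, 0.1836], E[r] = 1.5957, γ^t·E[r] = 1.292520, running G = 4.698770
t=3: π = [0.1406, 0.2041, 0.2219, 0.1250, 0.1250, 0.1833], E[r] = 1.5806, γ^t·E[r] = 1.152233, running G = 5.851002
t=4: π = [0.1406, 0.2040, 0.2216, 0.1250, 0.1250, 0.1837], E[r] = 1.5816, γ^t·E[r] = 1.037690, running G = 6.888693
t=5: π = [0.1406, 0.2041, 0.2215, 0.1250, 0.1250, 0.1837], E[r] = 1.5811, γ^t·E[r] = 0.933642, running G = 7.822335
t=6: π = [0.1406, 0.2041, 0.2215, 0.1250, 0.1250, 0.1837], E[r] = 1.5812, γ^t·E[r] = 0.840295, running G = 8.662630
t=7: π = [0.1406, 0.2041, 0.2215, 0.1250, 0.1250, 0.1837], E[r] = 1.5811, γ^t·E[r] = 0.756258, running G = 9.418888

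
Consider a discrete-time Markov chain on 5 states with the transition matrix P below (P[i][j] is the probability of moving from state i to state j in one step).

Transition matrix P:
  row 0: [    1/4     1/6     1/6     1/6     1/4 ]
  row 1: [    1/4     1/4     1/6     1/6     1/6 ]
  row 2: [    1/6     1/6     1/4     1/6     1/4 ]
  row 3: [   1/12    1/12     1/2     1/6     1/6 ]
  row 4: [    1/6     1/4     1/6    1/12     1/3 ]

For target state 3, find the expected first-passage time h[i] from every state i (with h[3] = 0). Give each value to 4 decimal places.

First-step conditioning: h[3] = 0; for i ≠ 3, h[i] = 1 + Σ_k P[i][k]·h[k].
  h[0] = 1 + 1/4·h[0] + 1/6·h[1] + 1/6·h[2] + 1/4·h[4]
  h[1] = 1 + 1/4·h[0] + 1/4·h[1] + 1/6·h[2] + 1/6·h[4]
  h[2] = 1 + 1/6·h[0] + 1/6·h[1] + 1/4·h[2] + 1/4·h[4]
  h[4] = 1 + 1/6·h[0] + 1/4·h[1] + 1/6·h[2] + 1/3·h[4]
Solving the 4×4 linear system over states ≠ 3 gives exactly h = [488/71, 484/71, 488/71, 0, 532/71] (h[3] = 0 is the target).

h = [6.8732, 6.8169, 6.8732, 0.0000, 7.4930]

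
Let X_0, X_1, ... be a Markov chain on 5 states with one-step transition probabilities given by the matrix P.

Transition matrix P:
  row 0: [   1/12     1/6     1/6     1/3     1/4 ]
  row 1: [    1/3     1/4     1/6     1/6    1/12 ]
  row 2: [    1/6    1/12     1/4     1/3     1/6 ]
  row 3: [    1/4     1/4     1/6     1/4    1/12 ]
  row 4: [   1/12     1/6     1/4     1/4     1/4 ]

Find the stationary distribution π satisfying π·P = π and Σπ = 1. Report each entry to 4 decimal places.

Balance equations π_j = Σ_i π_i·P[i][j]:
  π_0 = 1/12·π_0 + 1/3·π_1 + 1/6·π_2 + 1/4·π_3 + 1/12·π_4
  π_1 = 1/6·π_0 + 1/4·π_1 + 1/12·π_2 + 1/4·π_3 + 1/6·π_4
  π_2 = 1/6·π_0 + 1/6·π_1 + 1/4·π_2 + 1/6·π_3 + 1/4·π_4
  π_3 = 1/3·π_0 + 1/6·π_1 + 1/3·π_2 + 1/4·π_3 + 1/4·π_4
  normalize: π_0 + π_1 + π_2 + π_3 + π_4 = 1
Solving the linear system gives exactly π = [3632/18999, 1192/6333, 3727/18999, 5065/18999, 2999/18999].

π = [0.1912, 0.1882, 0.1962, 0.2666, 0.1579]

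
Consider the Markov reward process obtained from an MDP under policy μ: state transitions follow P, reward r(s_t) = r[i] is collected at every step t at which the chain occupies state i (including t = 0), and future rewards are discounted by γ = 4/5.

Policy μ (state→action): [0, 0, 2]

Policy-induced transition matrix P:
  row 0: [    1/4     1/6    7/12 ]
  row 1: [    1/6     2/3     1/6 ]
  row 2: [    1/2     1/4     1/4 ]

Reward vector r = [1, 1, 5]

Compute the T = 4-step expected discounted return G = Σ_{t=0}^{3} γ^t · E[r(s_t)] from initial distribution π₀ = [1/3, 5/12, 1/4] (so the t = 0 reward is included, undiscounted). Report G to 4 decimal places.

t=0: π = [0.3333, 0.4167, 0.2500], E[r] = 2.0000, γ^t·E[r] = 2.000000, running G = 2.000000
t=1: π = [0.2778, 0.3958, 0.3264], E[r] = 2.3056, γ^t·E[r] = 1.844444, running G = 3.844444
t=2: π = [0.2986, 0.3918, 0.3096], E[r] = 2.2384, γ^t·E[r] = 1.432593, running G = 5.277037
t=3: π = [0.2948, 0.3884, 0.3169], E[r] = 2.2676, γ^t·E[r] = 1.160988, running G = 6.438025

G = 6.4380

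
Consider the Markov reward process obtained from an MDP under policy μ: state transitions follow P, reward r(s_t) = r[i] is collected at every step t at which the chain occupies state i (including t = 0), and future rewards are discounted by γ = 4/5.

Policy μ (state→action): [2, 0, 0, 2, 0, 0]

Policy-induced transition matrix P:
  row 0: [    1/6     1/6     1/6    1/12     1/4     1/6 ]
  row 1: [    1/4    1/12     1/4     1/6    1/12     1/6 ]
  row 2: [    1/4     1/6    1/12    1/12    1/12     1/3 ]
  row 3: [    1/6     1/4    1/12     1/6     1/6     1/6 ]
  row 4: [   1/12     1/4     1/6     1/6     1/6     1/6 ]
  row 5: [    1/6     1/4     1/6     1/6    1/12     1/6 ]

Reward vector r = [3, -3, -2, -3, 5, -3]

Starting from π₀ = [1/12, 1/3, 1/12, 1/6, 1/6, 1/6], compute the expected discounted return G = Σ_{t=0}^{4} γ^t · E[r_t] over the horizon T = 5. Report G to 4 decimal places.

t=0: π = [0.0833, 0.3333, 0.0833, 0.1667, 0.1667, 0.1667], E[r] = -1.0833, γ^t·E[r] = -1.083333, running G = -1.083333
t=1: π = [0.1875, 0.1806, 0.1736, 0.1528, 0.1250, 0.1806], E[r] = -0.7014, γ^t·E[r] = -0.561111, running G = -1.644444
t=2: π = [0.1858, 0.1898, 0.1545, 0.1366, 0.1377, 0.1956], E[r] = -0.6291, γ^t·E[r] = -0.402593, running G = -2.047037
t=3: π = [0.1839, 0.1900, 0.1582, 0.1383, 0.1372, 0.1924], E[r] = -0.6413, γ^t·E[r] = -0.328321, running G = -2.375358
t=4: π = [0.1843, 0.1898, 0.1578, 0.1382, 0.1369, 0.1930], E[r] = -0.6412, γ^t·E[r] = -0.262629, running G = -2.637987

G = -2.6380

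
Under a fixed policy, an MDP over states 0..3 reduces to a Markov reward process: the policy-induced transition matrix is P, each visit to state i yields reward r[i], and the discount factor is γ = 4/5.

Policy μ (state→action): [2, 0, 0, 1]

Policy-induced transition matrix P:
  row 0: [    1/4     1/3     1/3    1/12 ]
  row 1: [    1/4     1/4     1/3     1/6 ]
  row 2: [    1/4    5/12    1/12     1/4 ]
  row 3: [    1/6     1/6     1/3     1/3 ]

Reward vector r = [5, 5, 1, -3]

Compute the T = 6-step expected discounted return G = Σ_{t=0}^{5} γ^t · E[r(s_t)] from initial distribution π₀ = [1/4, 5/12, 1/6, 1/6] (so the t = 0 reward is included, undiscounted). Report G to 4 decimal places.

G = 9.2449

t=0: π = [0.2500, 0.4167, 0.1667, 0.1667], E[r] = 3.0000, γ^t·E[r] = 3.000000, running G = 3.000000
t=1: π = [0.2361, 0.2847, 0.2917, 0.1875], E[r] = 2.3333, γ^t·E[r] = 1.866667, running G = 4.866667
t=2: π = [0.2344, 0.3027, 0.2604, 0.2025], E[r] = 2.3380, γ^t·E[r] = 1.496296, running G = 6.362963
t=3: π = [0.2331, 0.2961, 0.2682, 0.2026], E[r] = 2.3063, γ^t·E[r] = 1.180840, running G = 7.543802
t=4: π = [0.2331, 0.2972, 0.2663, 0.2034], E[r] = 2.3080, γ^t·E[r] = 0.945370, running G = 8.489172
t=5: π = [0.2331, 0.2969, 0.2668, 0.2033], E[r] = 2.3064, γ^t·E[r] = 0.755748, running G = 9.244920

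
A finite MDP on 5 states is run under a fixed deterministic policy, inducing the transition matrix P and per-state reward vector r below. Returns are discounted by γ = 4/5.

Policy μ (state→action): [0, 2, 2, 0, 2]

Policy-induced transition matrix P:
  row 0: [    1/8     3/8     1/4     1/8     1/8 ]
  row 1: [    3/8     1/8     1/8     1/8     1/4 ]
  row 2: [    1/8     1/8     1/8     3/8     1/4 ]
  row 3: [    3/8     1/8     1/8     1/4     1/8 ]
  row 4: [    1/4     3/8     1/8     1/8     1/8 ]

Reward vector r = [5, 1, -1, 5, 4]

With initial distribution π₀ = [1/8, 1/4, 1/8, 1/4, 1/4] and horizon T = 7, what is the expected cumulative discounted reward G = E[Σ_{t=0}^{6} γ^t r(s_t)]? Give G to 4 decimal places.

G = 11.8359

t=0: π = [0.1250, 0.2500, 0.1250, 0.2500, 0.2500], E[r] = 3.0000, γ^t·E[r] = 3.000000, running G = 3.000000
t=1: π = [0.2813, 0.2188, 0.1406, 0.1875, 0.1719], E[r] = 3.1094, γ^t·E[r] = 2.487500, running G = 5.487500
t=2: π = [0.2480, 0.2383, 0.1602, 0.1836, 0.1699], E[r] = 2.9160, γ^t·E[r] = 1.866250, running G = 7.353750
t=3: π = [0.2517, 0.2295, 0.1560, 0.1880, 0.1748], E[r] = 2.9712, γ^t·E[r] = 1.521250, running G = 8.875000
t=4: π = [0.2512, 0.2316, 0.1565, 0.1875, 0.1732], E[r] = 2.9615, γ^t·E[r] = 1.213038, running G = 10.088038
t=5: π = [0.2514, 0.2311, 0.1564, 0.1876, 0.1735], E[r] = 2.9637, γ^t·E[r] = 0.971134, running G = 11.059171
t=6: π = [0.2514, 0.2312, 0.1564, 0.1875, 0.1734], E[r] = 2.9630, γ^t·E[r] = 0.776745, running G = 11.835916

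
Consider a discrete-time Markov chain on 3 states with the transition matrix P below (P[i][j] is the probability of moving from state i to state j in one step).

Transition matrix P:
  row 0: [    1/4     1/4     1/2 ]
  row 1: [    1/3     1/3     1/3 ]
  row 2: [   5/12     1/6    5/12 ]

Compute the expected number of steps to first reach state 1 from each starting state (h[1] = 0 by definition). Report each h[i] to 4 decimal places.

First-step conditioning: h[1] = 0; for i ≠ 1, h[i] = 1 + Σ_k P[i][k]·h[k].
  h[0] = 1 + 1/4·h[0] + 1/2·h[2]
  h[2] = 1 + 5/12·h[0] + 5/12·h[2]
Solving the 2×2 linear system over states ≠ 1 gives exactly h = [52/11, 0, 56/11] (h[1] = 0 is the target).

h = [4.7273, 0.0000, 5.0909]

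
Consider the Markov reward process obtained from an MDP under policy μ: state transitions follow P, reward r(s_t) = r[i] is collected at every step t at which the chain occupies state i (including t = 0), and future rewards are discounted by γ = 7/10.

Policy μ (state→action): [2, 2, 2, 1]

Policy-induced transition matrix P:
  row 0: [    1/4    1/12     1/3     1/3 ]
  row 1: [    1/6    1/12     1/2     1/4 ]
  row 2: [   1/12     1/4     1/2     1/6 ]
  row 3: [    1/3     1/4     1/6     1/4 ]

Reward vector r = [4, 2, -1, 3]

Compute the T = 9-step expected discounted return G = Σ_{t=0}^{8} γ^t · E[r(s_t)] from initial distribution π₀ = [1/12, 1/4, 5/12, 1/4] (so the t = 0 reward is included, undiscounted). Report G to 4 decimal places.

G = 4.2702

t=0: π = [0.0833, 0.2500, 0.4167, 0.2500], E[r] = 1.1667, γ^t·E[r] = 1.166667, running G = 1.166667
t=1: π = [0.1806, 0.1944, 0.4028, 0.2222], E[r] = 1.3750, γ^t·E[r] = 0.962500, running G = 2.129167
t=2: π = [0.1852, 0.1875, 0.3958, 0.2315], E[r] = 1.4144, γ^t·E[r] = 0.693032, running G = 2.822199
t=3: π = [0.1877, 0.1879, 0.3920, 0.2324], E[r] = 1.4319, γ^t·E[r] = 0.491144, running G = 3.313343
t=4: π = [0.1884, 0.1874, 0.3912, 0.2330], E[r] = 1.4360, γ^t·E[r] = 0.344793, running G = 3.658135
t=5: π = [0.1886, 0.1874, 0.3909, 0.2331], E[r] = 1.4374, γ^t·E[r] = 0.241592, running G = 3.899727
t=6: π = [0.1887, 0.1873, 0.3909, 0.2331], E[r] = 1.4378, γ^t·E[r] = 0.169160, running G = 4.068887
t=7: π = [0.1887, 0.1873, 0.3908, 0.2331], E[r] = 1.4380, γ^t·E[r] = 0.118422, running G = 4.187309
t=8: π = [0.1887, 0.1873, 0.3908, 0.2332], E[r] = 1.4380, γ^t·E[r] = 0.082897, running G = 4.270206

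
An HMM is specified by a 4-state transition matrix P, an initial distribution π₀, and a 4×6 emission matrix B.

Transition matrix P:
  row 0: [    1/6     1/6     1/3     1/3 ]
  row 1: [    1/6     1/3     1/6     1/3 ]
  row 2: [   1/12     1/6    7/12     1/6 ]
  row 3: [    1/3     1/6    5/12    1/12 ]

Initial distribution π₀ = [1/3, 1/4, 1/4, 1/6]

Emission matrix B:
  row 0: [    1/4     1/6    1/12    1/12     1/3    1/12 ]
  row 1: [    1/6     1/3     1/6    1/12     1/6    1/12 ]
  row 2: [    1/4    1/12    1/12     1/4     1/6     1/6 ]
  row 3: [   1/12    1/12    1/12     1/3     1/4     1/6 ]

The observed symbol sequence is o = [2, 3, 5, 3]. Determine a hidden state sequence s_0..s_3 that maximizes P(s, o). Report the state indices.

path = [1, 3, 2, 2]

t=0: δ = [2.778e-02, 4.167e-02, 2.083e-02, 1.389e-02]  (obs o_0=2)
t=1: δ = [5.787e-04, 1.157e-03, 3.038e-03, 4.630e-03]  ψ = [1, 1, 2, 1]  (obs o_1=3)
t=2: δ = [1.286e-04, 6.430e-05, 3.215e-04, 8.439e-05]  ψ = [3, 3, 3, 2]  (obs o_2=5)
t=3: δ = [2.344e-06, 4.465e-06, 4.689e-05, 1.786e-05]  ψ = [3, 2, 2, 2]  (obs o_3=3)
backtrack: best end state = 2; path = [1, 3, 2, 2]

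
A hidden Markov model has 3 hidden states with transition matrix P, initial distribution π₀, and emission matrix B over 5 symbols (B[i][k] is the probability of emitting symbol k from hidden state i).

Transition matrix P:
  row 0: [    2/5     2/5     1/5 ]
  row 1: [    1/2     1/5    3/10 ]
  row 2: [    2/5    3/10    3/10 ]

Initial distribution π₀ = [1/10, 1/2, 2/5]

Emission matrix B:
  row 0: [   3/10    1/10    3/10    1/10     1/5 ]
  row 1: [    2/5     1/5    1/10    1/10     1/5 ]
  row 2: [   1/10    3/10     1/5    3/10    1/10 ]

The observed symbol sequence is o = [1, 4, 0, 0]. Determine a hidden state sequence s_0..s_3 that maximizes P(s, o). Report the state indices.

path = [1, 0, 1, 0]

t=0: δ = [1.000e-02, 1.000e-01, 1.200e-01]  (obs o_0=1)
t=1: δ = [1.000e-02, 7.200e-03, 3.600e-03]  ψ = [1, 2, 2]  (obs o_1=4)
t=2: δ = [1.200e-03, 1.600e-03, 2.160e-04]  ψ = [0, 0, 1]  (obs o_2=0)
t=3: δ = [2.400e-04, 1.920e-04, 4.800e-05]  ψ = [1, 0, 1]  (obs o_3=0)
backtrack: best end state = 0; path = [1, 0, 1, 0]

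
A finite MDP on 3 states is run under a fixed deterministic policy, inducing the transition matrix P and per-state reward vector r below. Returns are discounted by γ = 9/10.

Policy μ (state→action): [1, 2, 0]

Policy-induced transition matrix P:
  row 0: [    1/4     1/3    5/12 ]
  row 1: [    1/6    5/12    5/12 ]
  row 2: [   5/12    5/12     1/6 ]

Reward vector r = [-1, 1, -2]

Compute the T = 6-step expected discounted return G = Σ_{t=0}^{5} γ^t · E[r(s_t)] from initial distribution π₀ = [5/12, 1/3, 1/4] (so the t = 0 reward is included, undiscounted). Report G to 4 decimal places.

G = -2.6298

t=0: π = [0.4167, 0.3333, 0.2500], E[r] = -0.5833, γ^t·E[r] = -0.583333, running G = -0.583333
t=1: π = [0.2639, 0.3819, 0.3542], E[r] = -0.5903, γ^t·E[r] = -0.531250, running G = -1.114583
t=2: π = [0.2772, 0.3947, 0.3281], E[r] = -0.5388, γ^t·E[r] = -0.436406, running G = -1.550990
t=3: π = [0.2718, 0.3936, 0.3346], E[r] = -0.5475, γ^t·E[r] = -0.399129, running G = -1.950118
t=4: π = [0.2730, 0.3940, 0.3330], E[r] = -0.5450, γ^t·E[r] = -0.357558, running G = -2.307676
t=5: π = [0.2727, 0.3939, 0.3334], E[r] = -0.5456, γ^t·E[r] = -0.322158, running G = -2.629834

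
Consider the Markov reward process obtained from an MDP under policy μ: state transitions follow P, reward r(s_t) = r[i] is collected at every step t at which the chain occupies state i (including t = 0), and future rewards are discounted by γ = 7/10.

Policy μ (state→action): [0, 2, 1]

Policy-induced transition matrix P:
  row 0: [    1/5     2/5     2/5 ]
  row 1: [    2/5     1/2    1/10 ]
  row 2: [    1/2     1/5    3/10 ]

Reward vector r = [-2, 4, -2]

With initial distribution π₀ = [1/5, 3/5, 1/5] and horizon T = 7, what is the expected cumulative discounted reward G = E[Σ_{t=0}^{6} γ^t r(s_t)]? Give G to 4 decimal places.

t=0: π = [0.2000, 0.6000, 0.2000], E[r] = 1.6000, γ^t·E[r] = 1.600000, running G = 1.600000
t=1: π = [0.3800, 0.4200, 0.2000], E[r] = 0.5200, γ^t·E[r] = 0.364000, running G = 1.964000
t=2: π = [0.3440, 0.4020, 0.2540], E[r] = 0.4120, γ^t·E[r] = 0.201880, running G = 2.165880
t=3: π = [0.3566, 0.3894, 0.2540], E[r] = 0.3364, γ^t·E[r] = 0.115385, running G = 2.281265
t=4: π = [0.3541, 0.3881, 0.2578], E[r] = 0.3288, γ^t·E[r] = 0.078954, running G = 2.360220
t=5: π = [0.3550, 0.3873, 0.2578], E[r] = 0.3235, γ^t·E[r] = 0.054379, running G = 2.414598
t=6: π = [0.3548, 0.3872, 0.2580], E[r] = 0.3230, γ^t·E[r] = 0.038003, running G = 2.452601

G = 2.4526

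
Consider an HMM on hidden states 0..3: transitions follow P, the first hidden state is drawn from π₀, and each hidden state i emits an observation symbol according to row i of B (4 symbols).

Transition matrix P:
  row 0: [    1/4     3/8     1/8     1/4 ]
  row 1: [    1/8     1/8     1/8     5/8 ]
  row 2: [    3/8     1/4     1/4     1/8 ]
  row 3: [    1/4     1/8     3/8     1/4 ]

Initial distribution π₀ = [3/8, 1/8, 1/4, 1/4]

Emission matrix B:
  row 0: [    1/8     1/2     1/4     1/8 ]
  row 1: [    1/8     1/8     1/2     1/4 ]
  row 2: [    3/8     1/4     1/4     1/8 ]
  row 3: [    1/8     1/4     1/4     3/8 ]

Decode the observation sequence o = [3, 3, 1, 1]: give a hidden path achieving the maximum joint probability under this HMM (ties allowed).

path = [3, 3, 2, 0]

t=0: δ = [4.688e-02, 3.125e-02, 3.125e-02, 9.375e-02]  (obs o_0=3)
t=1: δ = [2.930e-03, 4.395e-03, 4.395e-03, 8.789e-03]  ψ = [3, 0, 3, 3]  (obs o_1=3)
t=2: δ = [1.099e-03, 1.373e-04, 8.240e-04, 6.866e-04]  ψ = [3, 0, 3, 1]  (obs o_2=1)
t=3: δ = [1.545e-04, 5.150e-05, 6.437e-05, 6.866e-05]  ψ = [2, 0, 3, 0]  (obs o_3=1)
backtrack: best end state = 0; path = [3, 3, 2, 0]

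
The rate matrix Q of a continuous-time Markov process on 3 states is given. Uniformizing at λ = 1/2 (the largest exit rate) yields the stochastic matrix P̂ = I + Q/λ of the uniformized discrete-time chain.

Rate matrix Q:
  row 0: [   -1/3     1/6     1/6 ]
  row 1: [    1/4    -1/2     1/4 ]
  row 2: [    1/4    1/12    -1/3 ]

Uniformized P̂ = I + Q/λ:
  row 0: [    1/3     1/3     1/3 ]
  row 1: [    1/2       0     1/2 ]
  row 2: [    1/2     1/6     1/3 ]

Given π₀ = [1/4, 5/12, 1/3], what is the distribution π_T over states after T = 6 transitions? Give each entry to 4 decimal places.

t=0: π = [0.2500, 0.4167, 0.3333]
t=1: π = [0.4583, 0.1389, 0.4028]
t=2: π = [0.4236, 0.2199, 0.3565]
t=3: π = [0.4294, 0.2006, 0.3700]
t=4: π = [0.4284, 0.2048, 0.3668]
t=5: π = [0.4286, 0.2039, 0.3675]
t=6: π = [0.4286, 0.2041, 0.3673]

π = [0.4286, 0.2041, 0.3673]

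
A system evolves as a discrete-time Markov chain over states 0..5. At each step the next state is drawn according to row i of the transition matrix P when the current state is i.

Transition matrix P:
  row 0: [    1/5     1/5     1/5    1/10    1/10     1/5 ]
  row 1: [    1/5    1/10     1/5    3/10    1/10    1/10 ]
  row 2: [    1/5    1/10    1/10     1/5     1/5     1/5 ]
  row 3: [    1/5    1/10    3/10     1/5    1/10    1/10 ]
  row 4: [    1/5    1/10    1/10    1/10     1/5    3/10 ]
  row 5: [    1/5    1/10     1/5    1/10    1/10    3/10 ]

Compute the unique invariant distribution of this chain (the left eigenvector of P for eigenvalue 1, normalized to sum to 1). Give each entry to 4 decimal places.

Balance equations π_j = Σ_i π_i·P[i][j]:
  π_0 = 1/5·π_0 + 1/5·π_1 + 1/5·π_2 + 1/5·π_3 + 1/5·π_4 + 1/5·π_5
  π_1 = 1/5·π_0 + 1/10·π_1 + 1/10·π_2 + 1/10·π_3 + 1/10·π_4 + 1/10·π_5
  π_2 = 1/5·π_0 + 1/5·π_1 + 1/10·π_2 + 3/10·π_3 + 1/10·π_4 + 1/5·π_5
  π_3 = 1/10·π_0 + 3/10·π_1 + 1/5·π_2 + 1/5·π_3 + 1/10·π_4 + 1/10·π_5
  π_4 = 1/10·π_0 + 1/10·π_1 + 1/5·π_2 + 1/10·π_3 + 1/5·π_4 + 1/10·π_5
  normalize: π_0 + π_1 + π_2 + π_3 + π_4 + π_5 = 1
Solving the linear system gives exactly π = [1/5, 3/25, 152/825, 47/297, 977/7425, 139/675].

π = [0.2000, 0.1200, 0.1842, 0.1582, 0.1316, 0.2059]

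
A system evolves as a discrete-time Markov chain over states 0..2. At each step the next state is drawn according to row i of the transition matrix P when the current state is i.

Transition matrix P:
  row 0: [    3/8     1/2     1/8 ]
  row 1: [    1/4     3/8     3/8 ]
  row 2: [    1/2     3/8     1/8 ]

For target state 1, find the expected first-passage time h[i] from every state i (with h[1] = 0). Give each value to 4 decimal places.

First-step conditioning: h[1] = 0; for i ≠ 1, h[i] = 1 + Σ_k P[i][k]·h[k].
  h[0] = 1 + 3/8·h[0] + 1/8·h[2]
  h[2] = 1 + 1/2·h[0] + 1/8·h[2]
Solving the 2×2 linear system over states ≠ 1 gives exactly h = [64/31, 0, 72/31] (h[1] = 0 is the target).

h = [2.0645, 0.0000, 2.3226]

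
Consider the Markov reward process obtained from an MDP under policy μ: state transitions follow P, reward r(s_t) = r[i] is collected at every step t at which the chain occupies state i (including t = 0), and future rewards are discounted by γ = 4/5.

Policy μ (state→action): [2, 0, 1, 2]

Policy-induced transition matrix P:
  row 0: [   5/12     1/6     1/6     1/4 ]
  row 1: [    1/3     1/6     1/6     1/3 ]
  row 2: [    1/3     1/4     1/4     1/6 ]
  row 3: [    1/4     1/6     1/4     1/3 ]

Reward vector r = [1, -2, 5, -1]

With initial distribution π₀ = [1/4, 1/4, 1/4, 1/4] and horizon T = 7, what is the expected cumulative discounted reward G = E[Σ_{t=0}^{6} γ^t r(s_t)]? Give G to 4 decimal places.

t=0: π = [0.2500, 0.2500, 0.2500, 0.2500], E[r] = 0.7500, γ^t·E[r] = 0.750000, running G = 0.750000
t=1: π = [0.3333, 0.1875, 0.2083, 0.2708], E[r] = 0.7292, γ^t·E[r] = 0.583333, running G = 1.333333
t=2: π = [0.3385, 0.1840, 0.2066, 0.2708], E[r] = 0.7326, γ^t·E[r] = 0.468889, running G = 1.802222
t=3: π = [0.3390, 0.1839, 0.2065, 0.2707], E[r] = 0.7328, γ^t·E[r] = 0.375185, running G = 2.177407
t=4: π = [0.3390, 0.1839, 0.2064, 0.2707], E[r] = 0.7327, γ^t·E[r] = 0.300133, running G = 2.477541
t=5: π = [0.3390, 0.1839, 0.2064, 0.2707], E[r] = 0.7327, γ^t·E[r] = 0.240105, running G = 2.717645
t=6: π = [0.3390, 0.1839, 0.2064, 0.2707], E[r] = 0.7327, γ^t·E[r] = 0.192084, running G = 2.909729

G = 2.9097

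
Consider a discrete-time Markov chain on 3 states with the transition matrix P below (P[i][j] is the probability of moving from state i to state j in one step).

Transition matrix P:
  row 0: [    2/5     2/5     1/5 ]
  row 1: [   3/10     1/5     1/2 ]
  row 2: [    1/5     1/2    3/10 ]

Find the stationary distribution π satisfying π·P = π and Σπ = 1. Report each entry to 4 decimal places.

π = [0.2952, 0.3619, 0.3429]

Balance equations π_j = Σ_i π_i·P[i][j]:
  π_0 = 2/5·π_0 + 3/10·π_1 + 1/5·π_2
  π_1 = 2/5·π_0 + 1/5·π_1 + 1/2·π_2
  normalize: π_0 + π_1 + π_2 = 1
Solving the linear system gives exactly π = [31/105, 38/105, 12/35].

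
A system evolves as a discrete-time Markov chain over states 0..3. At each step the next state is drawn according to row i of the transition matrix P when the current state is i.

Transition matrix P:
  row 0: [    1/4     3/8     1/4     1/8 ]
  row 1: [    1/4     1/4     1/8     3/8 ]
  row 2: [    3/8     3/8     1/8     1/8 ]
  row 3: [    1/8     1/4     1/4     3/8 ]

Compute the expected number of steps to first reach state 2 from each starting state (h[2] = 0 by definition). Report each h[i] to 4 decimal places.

h = [4.7158, 5.2211, 0.0000, 4.6316]

First-step conditioning: h[2] = 0; for i ≠ 2, h[i] = 1 + Σ_k P[i][k]·h[k].
  h[0] = 1 + 1/4·h[0] + 3/8·h[1] + 1/8·h[3]
  h[1] = 1 + 1/4·h[0] + 1/4·h[1] + 3/8·h[3]
  h[3] = 1 + 1/8·h[0] + 1/4·h[1] + 3/8·h[3]
Solving the 3×3 linear system over states ≠ 2 gives exactly h = [448/95, 496/95, 0, 88/19] (h[2] = 0 is the target).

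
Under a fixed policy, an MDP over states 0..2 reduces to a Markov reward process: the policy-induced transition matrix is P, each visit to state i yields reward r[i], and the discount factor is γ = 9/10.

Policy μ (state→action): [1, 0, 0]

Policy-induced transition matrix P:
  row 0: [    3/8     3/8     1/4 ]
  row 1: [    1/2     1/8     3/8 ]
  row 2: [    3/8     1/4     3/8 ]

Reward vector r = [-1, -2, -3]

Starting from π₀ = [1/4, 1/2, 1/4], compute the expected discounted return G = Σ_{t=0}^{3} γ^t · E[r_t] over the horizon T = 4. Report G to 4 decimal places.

G = -6.6652

t=0: π = [0.2500, 0.5000, 0.2500], E[r] = -2.0000, γ^t·E[r] = -2.000000, running G = -2.000000
t=1: π = [0.4375, 0.2188, 0.3438], E[r] = -1.9063, γ^t·E[r] = -1.715625, running G = -3.715625
t=2: π = [0.4023, 0.2773, 0.3203], E[r] = -1.9180, γ^t·E[r] = -1.553555, running G = -5.269180
t=3: π = [0.4097, 0.2656, 0.3247], E[r] = -1.9150, γ^t·E[r] = -1.396063, running G = -6.665243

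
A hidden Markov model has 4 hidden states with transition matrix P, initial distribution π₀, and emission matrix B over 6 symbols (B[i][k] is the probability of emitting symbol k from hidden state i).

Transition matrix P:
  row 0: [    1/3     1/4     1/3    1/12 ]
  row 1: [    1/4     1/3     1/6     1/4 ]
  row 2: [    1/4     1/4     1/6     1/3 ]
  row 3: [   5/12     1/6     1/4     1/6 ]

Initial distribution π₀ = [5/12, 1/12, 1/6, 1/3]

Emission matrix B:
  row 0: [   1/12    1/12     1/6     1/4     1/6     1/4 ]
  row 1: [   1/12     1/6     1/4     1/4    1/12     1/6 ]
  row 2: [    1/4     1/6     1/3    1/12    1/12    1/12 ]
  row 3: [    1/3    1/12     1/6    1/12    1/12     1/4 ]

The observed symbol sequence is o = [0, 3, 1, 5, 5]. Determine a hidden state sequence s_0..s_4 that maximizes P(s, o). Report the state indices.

path = [3, 0, 2, 3, 0]

t=0: δ = [3.472e-02, 6.944e-03, 4.167e-02, 1.111e-01]  (obs o_0=0)
t=1: δ = [1.157e-02, 4.630e-03, 2.315e-03, 1.543e-03]  ψ = [3, 3, 3, 3]  (obs o_1=3)
t=2: δ = [3.215e-04, 4.823e-04, 6.430e-04, 9.645e-05]  ψ = [0, 0, 0, 1]  (obs o_2=1)
t=3: δ = [4.019e-05, 2.679e-05, 8.931e-06, 5.358e-05]  ψ = [2, 1, 0, 2]  (obs o_3=5)
t=4: δ = [5.582e-06, 1.674e-06, 1.116e-06, 2.233e-06]  ψ = [3, 0, 0, 3]  (obs o_4=5)
backtrack: best end state = 0; path = [3, 0, 2, 3, 0]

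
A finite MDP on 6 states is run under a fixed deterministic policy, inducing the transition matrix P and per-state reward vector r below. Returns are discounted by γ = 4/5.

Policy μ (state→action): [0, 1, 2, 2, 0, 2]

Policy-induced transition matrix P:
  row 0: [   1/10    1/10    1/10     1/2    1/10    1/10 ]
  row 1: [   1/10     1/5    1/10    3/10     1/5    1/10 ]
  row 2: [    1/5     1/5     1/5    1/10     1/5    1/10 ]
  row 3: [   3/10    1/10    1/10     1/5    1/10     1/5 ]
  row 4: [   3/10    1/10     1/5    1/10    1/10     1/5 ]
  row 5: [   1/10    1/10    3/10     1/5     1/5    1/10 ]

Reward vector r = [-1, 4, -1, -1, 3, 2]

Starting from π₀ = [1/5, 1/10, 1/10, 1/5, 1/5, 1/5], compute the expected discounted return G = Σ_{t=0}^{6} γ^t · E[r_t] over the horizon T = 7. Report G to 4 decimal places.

G = 2.7174

t=0: π = [0.2000, 0.1000, 0.1000, 0.2000, 0.2000, 0.2000], E[r] = 0.9000, γ^t·E[r] = 0.900000, running G = 0.900000
t=1: π = [0.1900, 0.1200, 0.1700, 0.2400, 0.1400, 0.1400], E[r] = 0.5800, γ^t·E[r] = 0.464000, running G = 1.364000
t=2: π = [0.1930, 0.1290, 0.1590, 0.2380, 0.1430, 0.1380], E[r] = 0.6310, γ^t·E[r] = 0.403840, running G = 1.767840
t=3: π = [0.1921, 0.1288, 0.1578, 0.2406, 0.1426, 0.1381], E[r] = 0.6287, γ^t·E[r] = 0.321894, running G = 2.089734
t=4: π = [0.1924, 0.1287, 0.1577, 0.2405, 0.1425, 0.1383], E[r] = 0.6281, γ^t·E[r] = 0.257286, running G = 2.347021
t=5: π = [0.1924, 0.1286, 0.1577, 0.2406, 0.1425, 0.1383], E[r] = 0.6279, γ^t·E[r] = 0.205750, running G = 2.552770
t=6: π = [0.1924, 0.1286, 0.1577, 0.2406, 0.1425, 0.1383], E[r] = 0.6279, γ^t·E[r] = 0.164602, running G = 2.717373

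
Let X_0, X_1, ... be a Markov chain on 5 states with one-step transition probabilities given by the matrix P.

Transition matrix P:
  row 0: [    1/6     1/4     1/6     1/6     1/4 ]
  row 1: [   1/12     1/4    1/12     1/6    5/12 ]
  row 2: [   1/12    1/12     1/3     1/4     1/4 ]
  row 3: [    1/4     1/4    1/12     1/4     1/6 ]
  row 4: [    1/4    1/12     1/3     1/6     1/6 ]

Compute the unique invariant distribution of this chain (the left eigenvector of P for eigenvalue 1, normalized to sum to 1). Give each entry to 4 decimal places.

π = [0.1715, 0.1745, 0.2109, 0.2010, 0.2422]

Balance equations π_j = Σ_i π_i·P[i][j]:
  π_0 = 1/6·π_0 + 1/12·π_1 + 1/12·π_2 + 1/4·π_3 + 1/4·π_4
  π_1 = 1/4·π_0 + 1/4·π_1 + 1/12·π_2 + 1/4·π_3 + 1/12·π_4
  π_2 = 1/6·π_0 + 1/12·π_1 + 1/3·π_2 + 1/12·π_3 + 1/3·π_4
  π_3 = 1/6·π_0 + 1/6·π_1 + 1/4·π_2 + 1/4·π_3 + 1/6·π_4
  normalize: π_0 + π_1 + π_2 + π_3 + π_4 = 1
Solving the linear system gives exactly π = [754/4397, 3069/17588, 3709/17588, 3535/17588, 4259/17588].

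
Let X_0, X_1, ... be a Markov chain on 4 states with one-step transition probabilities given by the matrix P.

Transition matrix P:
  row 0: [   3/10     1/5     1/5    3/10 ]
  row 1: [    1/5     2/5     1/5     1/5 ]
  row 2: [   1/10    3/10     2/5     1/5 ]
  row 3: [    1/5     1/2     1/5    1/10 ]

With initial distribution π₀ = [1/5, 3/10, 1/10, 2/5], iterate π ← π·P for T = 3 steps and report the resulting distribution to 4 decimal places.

π = [0.1955, 0.3561, 0.2488, 0.1996]

t=0: π = [0.2000, 0.3000, 0.1000, 0.4000]
t=1: π = [0.2100, 0.3900, 0.2200, 0.1800]
t=2: π = [0.1990, 0.3540, 0.2440, 0.2030]
t=3: π = [0.1955, 0.3561, 0.2488, 0.1996]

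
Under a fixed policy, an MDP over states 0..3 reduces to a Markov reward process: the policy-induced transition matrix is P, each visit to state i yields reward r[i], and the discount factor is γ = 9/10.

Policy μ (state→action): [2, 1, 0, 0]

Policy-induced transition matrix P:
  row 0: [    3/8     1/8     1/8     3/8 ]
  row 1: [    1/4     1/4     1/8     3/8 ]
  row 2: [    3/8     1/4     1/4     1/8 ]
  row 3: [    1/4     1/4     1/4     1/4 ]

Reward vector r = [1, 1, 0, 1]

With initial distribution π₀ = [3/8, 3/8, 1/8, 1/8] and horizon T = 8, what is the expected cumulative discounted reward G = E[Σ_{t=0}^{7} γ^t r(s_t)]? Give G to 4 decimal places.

G = 4.7280

t=0: π = [0.3750, 0.3750, 0.1250, 0.1250], E[r] = 0.8750, γ^t·E[r] = 0.875000, running G = 0.875000
t=1: π = [0.3125, 0.2031, 0.1563, 0.3281], E[r] = 0.8438, γ^t·E[r] = 0.759375, running G = 1.634375
t=2: π = [0.3086, 0.2109, 0.1855, 0.2949], E[r] = 0.8145, γ^t·E[r] = 0.659707, running G = 2.294082
t=3: π = [0.3118, 0.2114, 0.1851, 0.2917], E[r] = 0.8149, γ^t·E[r] = 0.594092, running G = 2.888174
t=4: π = [0.3121, 0.2110, 0.1846, 0.2923], E[r] = 0.8154, γ^t·E[r] = 0.534983, running G = 3.423158
t=5: π = [0.3121, 0.2110, 0.1846, 0.2923], E[r] = 0.8154, γ^t·E[r] = 0.481481, running G = 3.904638
t=6: π = [0.3121, 0.2110, 0.1846, 0.2923], E[r] = 0.8154, γ^t·E[r] = 0.433329, running G = 4.337967
t=7: π = [0.3121, 0.2110, 0.1846, 0.2923], E[r] = 0.8154, γ^t·E[r] = 0.389996, running G = 4.727963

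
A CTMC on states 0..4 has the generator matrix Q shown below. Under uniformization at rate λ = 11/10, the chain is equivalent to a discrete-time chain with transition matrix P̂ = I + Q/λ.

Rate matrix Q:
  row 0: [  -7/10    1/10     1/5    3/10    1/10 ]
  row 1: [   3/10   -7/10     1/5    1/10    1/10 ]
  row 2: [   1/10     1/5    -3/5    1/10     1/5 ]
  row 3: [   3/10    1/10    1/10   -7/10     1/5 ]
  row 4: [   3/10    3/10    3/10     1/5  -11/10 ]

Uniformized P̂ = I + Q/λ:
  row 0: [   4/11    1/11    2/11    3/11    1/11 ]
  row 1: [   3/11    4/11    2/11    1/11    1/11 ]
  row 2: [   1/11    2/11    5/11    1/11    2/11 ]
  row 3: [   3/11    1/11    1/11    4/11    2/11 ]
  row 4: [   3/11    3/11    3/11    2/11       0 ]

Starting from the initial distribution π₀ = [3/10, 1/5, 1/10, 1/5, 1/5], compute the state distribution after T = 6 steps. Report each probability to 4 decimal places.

t=0: π = [0.3000, 0.2000, 0.1000, 0.2000, 0.2000]
t=1: π = [0.2818, 0.1909, 0.2091, 0.2182, 0.1000]
t=2: π = [0.2603, 0.1802, 0.2281, 0.2107, 0.1207]
t=3: π = [0.2549, 0.1827, 0.2358, 0.2067, 0.1198]
t=4: π = [0.2530, 0.1840, 0.2382, 0.2045, 0.1202]
t=5: π = [0.2524, 0.1846, 0.2391, 0.2036, 0.1202]
t=6: π = [0.2522, 0.1849, 0.2395, 0.2033, 0.1202]

π = [0.2522, 0.1849, 0.2395, 0.2033, 0.1202]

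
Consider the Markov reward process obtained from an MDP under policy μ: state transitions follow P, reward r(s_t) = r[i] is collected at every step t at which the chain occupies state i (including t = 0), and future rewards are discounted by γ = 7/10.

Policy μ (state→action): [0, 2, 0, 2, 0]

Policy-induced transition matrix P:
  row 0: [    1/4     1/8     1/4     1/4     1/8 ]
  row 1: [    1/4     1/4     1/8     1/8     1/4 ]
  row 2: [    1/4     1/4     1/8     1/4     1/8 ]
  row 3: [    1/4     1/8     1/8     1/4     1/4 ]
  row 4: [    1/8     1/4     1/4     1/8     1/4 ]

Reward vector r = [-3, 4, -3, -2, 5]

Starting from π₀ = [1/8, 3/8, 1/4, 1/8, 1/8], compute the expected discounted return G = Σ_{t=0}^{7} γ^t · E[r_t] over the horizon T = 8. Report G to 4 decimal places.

t=0: π = [0.1250, 0.3750, 0.2500, 0.1250, 0.1250], E[r] = 0.7500, γ^t·E[r] = 0.750000, running G = 0.750000
t=1: π = [0.2344, 0.2188, 0.1563, 0.1875, 0.2031], E[r] = 0.3438, γ^t·E[r] = 0.240625, running G = 0.990625
t=2: π = [0.2246, 0.1973, 0.1797, 0.1973, 0.2012], E[r] = 0.1875, γ^t·E[r] = 0.091875, running G = 1.082500
t=3: π = [0.2249, 0.1973, 0.1782, 0.2002, 0.1995], E[r] = 0.1768, γ^t·E[r] = 0.060628, running G = 1.143128
t=4: π = [0.2251, 0.1969, 0.1780, 0.2004, 0.1996], E[r] = 0.1754, γ^t·E[r] = 0.042117, running G = 1.185245
t=5: π = [0.2250, 0.1968, 0.1781, 0.2004, 0.1996], E[r] = 0.1750, γ^t·E[r] = 0.029419, running G = 1.214664
t=6: π = [0.2250, 0.1968, 0.1781, 0.2004, 0.1996], E[r] = 0.1750, γ^t·E[r] = 0.020590, running G = 1.235254
t=7: π = [0.2250, 0.1968, 0.1781, 0.2004, 0.1996], E[r] = 0.1750, γ^t·E[r] = 0.014413, running G = 1.249667

G = 1.2497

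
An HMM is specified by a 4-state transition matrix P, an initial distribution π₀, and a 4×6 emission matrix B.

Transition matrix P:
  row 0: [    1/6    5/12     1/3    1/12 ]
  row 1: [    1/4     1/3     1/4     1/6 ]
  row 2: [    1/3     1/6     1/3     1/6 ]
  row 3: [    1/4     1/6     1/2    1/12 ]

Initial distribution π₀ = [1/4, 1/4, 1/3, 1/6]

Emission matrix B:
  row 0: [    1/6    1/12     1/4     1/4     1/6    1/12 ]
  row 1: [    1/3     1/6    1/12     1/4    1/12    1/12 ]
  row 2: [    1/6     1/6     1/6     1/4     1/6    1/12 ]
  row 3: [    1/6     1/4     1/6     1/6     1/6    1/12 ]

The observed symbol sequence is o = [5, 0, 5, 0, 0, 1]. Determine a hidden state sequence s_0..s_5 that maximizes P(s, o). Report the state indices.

path = [0, 1, 1, 1, 1, 1]

t=0: δ = [2.083e-02, 2.083e-02, 2.778e-02, 1.389e-02]  (obs o_0=5)
t=1: δ = [1.543e-03, 2.894e-03, 1.543e-03, 7.716e-04]  ψ = [2, 0, 2, 2]  (obs o_1=0)
t=2: δ = [6.028e-05, 8.038e-05, 6.028e-05, 4.019e-05]  ψ = [1, 1, 1, 1]  (obs o_2=5)
t=3: δ = [3.349e-06, 8.931e-06, 3.349e-06, 2.233e-06]  ψ = [1, 1, 0, 1]  (obs o_3=0)
t=4: δ = [3.721e-07, 9.923e-07, 3.721e-07, 2.481e-07]  ψ = [1, 1, 1, 1]  (obs o_4=0)
t=5: δ = [2.067e-08, 5.513e-08, 4.135e-08, 4.135e-08]  ψ = [1, 1, 1, 1]  (obs o_5=1)
backtrack: best end state = 1; path = [0, 1, 1, 1, 1, 1]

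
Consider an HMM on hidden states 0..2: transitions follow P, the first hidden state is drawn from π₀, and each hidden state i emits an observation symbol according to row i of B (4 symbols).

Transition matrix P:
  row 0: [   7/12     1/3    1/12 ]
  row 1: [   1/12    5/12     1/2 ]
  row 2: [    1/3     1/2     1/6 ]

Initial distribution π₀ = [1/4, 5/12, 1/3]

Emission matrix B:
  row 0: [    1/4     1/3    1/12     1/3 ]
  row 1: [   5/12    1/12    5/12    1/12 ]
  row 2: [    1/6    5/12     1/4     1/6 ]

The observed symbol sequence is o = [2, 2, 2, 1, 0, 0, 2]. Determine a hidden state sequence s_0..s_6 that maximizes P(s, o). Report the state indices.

t=0: δ = [2.083e-02, 1.736e-01, 8.333e-02]  (obs o_0=2)
t=1: δ = [2.315e-03, 3.014e-02, 2.170e-02]  ψ = [2, 1, 1]  (obs o_1=2)
t=2: δ = [6.028e-04, 5.233e-03, 3.768e-03]  ψ = [2, 1, 1]  (obs o_2=2)
t=3: δ = [4.186e-04, 1.817e-04, 1.090e-03]  ψ = [2, 1, 1]  (obs o_3=1)
t=4: δ = [9.085e-05, 2.271e-04, 3.028e-05]  ψ = [2, 2, 2]  (obs o_4=0)
t=5: δ = [1.325e-05, 3.943e-05, 1.893e-05]  ψ = [0, 1, 1]  (obs o_5=0)
t=6: δ = [6.440e-07, 6.845e-06, 4.929e-06]  ψ = [0, 1, 1]  (obs o_6=2)
backtrack: best end state = 1; path = [1, 1, 1, 2, 1, 1, 1]

path = [1, 1, 1, 2, 1, 1, 1]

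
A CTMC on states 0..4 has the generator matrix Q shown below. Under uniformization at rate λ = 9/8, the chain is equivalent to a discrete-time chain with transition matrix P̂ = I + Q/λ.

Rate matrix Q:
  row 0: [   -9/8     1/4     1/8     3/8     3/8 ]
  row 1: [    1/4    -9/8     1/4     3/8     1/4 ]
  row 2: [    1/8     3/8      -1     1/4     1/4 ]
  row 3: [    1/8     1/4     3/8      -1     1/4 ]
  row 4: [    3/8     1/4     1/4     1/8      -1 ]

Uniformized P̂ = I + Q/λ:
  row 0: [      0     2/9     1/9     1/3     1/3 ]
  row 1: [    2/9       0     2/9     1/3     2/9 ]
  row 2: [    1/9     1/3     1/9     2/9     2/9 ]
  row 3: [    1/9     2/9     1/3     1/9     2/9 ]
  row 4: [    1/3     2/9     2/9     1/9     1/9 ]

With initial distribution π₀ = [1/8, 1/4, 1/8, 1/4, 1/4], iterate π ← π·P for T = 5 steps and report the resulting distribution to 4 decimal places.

π = [0.1635, 0.2003, 0.2053, 0.2147, 0.2162]

t=0: π = [0.1250, 0.2500, 0.1250, 0.2500, 0.2500]
t=1: π = [0.1806, 0.1806, 0.2222, 0.2083, 0.2083]
t=2: π = [0.1574, 0.2068, 0.2006, 0.2160, 0.2191]
t=3: π = [0.1653, 0.1986, 0.2064, 0.2143, 0.2154]
t=4: π = [0.1627, 0.2010, 0.2047, 0.2149, 0.2167]
t=5: π = [0.1635, 0.2003, 0.2053, 0.2147, 0.2162]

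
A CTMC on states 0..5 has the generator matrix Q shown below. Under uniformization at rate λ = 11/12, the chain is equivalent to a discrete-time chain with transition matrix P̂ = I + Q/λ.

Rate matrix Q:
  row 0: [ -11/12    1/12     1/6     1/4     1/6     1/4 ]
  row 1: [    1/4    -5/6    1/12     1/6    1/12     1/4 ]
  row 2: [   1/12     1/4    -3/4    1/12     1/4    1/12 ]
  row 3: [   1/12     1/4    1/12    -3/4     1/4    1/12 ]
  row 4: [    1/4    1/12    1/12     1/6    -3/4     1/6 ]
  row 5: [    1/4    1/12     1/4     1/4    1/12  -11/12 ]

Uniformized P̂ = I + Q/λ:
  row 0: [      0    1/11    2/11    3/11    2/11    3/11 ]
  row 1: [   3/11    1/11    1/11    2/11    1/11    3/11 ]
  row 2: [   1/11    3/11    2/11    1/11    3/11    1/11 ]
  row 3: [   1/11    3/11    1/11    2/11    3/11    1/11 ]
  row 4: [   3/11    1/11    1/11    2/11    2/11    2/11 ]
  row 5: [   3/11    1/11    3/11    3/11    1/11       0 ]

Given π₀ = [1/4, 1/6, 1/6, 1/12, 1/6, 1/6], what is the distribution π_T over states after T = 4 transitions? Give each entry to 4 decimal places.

t=0: π = [0.2500, 0.1667, 0.1667, 0.0833, 0.1667, 0.1667]
t=1: π = [0.1591, 0.1364, 0.1591, 0.2045, 0.1742, 0.1667]
t=2: π = [0.1632, 0.1570, 0.1501, 0.1970, 0.1873, 0.1453]
t=3: π = [0.1651, 0.1540, 0.1458, 0.1962, 0.1859, 0.1530]
t=4: π = [0.1655, 0.1531, 0.1470, 0.1975, 0.1850, 0.1519]

π = [0.1655, 0.1531, 0.1470, 0.1975, 0.1850, 0.1519]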